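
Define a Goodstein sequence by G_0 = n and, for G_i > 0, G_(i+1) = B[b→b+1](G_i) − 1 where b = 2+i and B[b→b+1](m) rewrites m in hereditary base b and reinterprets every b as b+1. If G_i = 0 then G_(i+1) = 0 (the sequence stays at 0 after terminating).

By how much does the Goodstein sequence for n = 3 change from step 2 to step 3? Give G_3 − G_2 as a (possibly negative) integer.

-1

i=0: 3 = 2 + 1 (b=2); 2→3: 3 + 1 = 4; 4−1 = 3
i=1: 3 = 3 (b=3); 3→4: 4 = 4; 4−1 = 3
i=2: 3 = 3 (b=4); 4→5: 3 = 3; 3−1 = 2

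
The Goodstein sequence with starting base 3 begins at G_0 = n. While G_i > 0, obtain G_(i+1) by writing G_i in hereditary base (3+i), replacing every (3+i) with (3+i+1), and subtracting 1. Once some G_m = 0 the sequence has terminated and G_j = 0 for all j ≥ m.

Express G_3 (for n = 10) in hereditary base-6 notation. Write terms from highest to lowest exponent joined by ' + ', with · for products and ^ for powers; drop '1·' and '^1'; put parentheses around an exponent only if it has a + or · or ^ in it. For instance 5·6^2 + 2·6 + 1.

[0] 10 ≡ 3^2 + 1 (base 3). Lift 4: 17. −1: 16.
[1] 16 ≡ 4^2 (base 4). Lift 5: 25. −1: 24.
[2] 24 ≡ 4·5 + 4 (base 5). Lift 6: 28. −1: 27.
[3] 27 ≡ 4·6 + 3 (base 6). Lift 7: 31. −1: 30.

4·6 + 3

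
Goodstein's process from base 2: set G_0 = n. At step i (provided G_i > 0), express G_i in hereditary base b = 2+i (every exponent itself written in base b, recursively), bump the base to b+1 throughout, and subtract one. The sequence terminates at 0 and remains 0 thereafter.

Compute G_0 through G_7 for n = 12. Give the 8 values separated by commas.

12, 107, 1065, 15685, 280019, 5764910, 134217867, 3486784574

i=0: 12 = 2^(2 + 1) + 2^2 (b=2); 2→3: 3^(3 + 1) + 3^3 = 108; 108−1 = 107
i=1: 107 = 3^(3 + 1) + 2·3^2 + 2·3 + 2 (b=3); 3→4: 4^(4 + 1) + 2·4^2 + 2·4 + 2 = 1066; 1066−1 = 1065
i=2: 1065 = 4^(4 + 1) + 2·4^2 + 2·4 + 1 (b=4); 4→5: 5^(5 + 1) + 2·5^2 + 2·5 + 1 = 15686; 15686−1 = 15685
i=3: 15685 = 5^(5 + 1) + 2·5^2 + 2·5 (b=5); 5→6: 6^(6 + 1) + 2·6^2 + 2·6 = 280020; 280020−1 = 280019
i=4: 280019 = 6^(6 + 1) + 2·6^2 + 6 + 5 (b=6); 6→7: 7^(7 + 1) + 2·7^2 + 7 + 5 = 5764911; 5764911−1 = 5764910
i=5: 5764910 = 7^(7 + 1) + 2·7^2 + 7 + 4 (b=7); 7→8: 8^(8 + 1) + 2·8^2 + 8 + 4 = 134217868; 134217868−1 = 134217867
i=6: 134217867 = 8^(8 + 1) + 2·8^2 + 8 + 3 (b=8); 8→9: 9^(9 + 1) + 2·9^2 + 9 + 3 = 3486784575; 3486784575−1 = 3486784574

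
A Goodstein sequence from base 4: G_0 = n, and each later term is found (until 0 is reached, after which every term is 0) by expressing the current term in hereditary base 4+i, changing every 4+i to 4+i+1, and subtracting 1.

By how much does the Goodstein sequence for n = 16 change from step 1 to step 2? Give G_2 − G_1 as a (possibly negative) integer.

3

[0] 16 ≡ 4^2 (base 4). Lift 5: 25. −1: 24.
[1] 24 ≡ 4·5 + 4 (base 5). Lift 6: 28. −1: 27.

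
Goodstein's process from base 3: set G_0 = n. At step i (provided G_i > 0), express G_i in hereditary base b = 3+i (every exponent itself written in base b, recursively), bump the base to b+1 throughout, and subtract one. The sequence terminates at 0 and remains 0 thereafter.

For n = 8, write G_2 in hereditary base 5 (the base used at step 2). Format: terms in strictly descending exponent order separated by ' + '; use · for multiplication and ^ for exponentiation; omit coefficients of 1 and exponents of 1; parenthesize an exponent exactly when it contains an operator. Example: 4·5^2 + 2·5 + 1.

2·5

G_0 = 8. HB_3(8) = 2·3 + 2. Bump = 10. G_1 = 9.
G_1 = 9. HB_4(9) = 2·4 + 1. Bump = 11. G_2 = 10.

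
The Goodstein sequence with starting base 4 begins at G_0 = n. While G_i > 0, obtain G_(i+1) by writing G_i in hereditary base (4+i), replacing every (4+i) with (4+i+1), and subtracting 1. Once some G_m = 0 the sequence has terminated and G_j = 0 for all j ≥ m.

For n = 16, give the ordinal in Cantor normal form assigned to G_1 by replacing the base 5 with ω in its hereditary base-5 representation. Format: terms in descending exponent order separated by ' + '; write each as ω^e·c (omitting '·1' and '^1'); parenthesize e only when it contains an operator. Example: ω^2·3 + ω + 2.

G_0 = 16. HB_4(16) = 4^2. Bump = 25. G_1 = 24.
G_1 = 24. HB_5(24) = 4·5 + 4. Bump = 28. G_2 = 27.

ω·4 + 4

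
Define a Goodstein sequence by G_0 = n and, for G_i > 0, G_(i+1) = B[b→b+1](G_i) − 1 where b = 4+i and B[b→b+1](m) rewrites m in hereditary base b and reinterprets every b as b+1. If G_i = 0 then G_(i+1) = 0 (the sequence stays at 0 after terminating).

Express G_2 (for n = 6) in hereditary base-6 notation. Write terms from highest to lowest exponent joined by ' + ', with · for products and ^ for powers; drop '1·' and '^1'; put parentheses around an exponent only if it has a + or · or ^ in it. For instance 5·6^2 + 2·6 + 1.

(0) 6|_4 = 4 + 2 ↦ 5 + 2|_5 = 7 ⇒ 6
(1) 6|_5 = 5 + 1 ↦ 6 + 1|_6 = 7 ⇒ 6

6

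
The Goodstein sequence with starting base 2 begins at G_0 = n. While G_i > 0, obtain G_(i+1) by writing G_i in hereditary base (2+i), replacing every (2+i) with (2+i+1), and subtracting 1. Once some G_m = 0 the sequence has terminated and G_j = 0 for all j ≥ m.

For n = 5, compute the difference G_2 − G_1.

(0) 5|_2 = 2^2 + 1 ↦ 3^3 + 1|_3 = 28 ⇒ 27
(1) 27|_3 = 3^3 ↦ 4^4|_4 = 256 ⇒ 255

228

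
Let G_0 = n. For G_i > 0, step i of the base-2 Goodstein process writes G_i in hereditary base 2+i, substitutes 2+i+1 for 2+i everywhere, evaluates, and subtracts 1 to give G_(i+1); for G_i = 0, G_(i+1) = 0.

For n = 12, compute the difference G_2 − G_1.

step 0: 12 = 2^(2 + 1) + 2^2; sub 3 for 2: 3^(3 + 1) + 3^3; = 108; G_1 = 108−1 = 107
step 1: 107 = 3^(3 + 1) + 2·3^2 + 2·3 + 2; sub 4 for 3: 4^(4 + 1) + 2·4^2 + 2·4 + 2; = 1066; G_2 = 1066−1 = 1065

958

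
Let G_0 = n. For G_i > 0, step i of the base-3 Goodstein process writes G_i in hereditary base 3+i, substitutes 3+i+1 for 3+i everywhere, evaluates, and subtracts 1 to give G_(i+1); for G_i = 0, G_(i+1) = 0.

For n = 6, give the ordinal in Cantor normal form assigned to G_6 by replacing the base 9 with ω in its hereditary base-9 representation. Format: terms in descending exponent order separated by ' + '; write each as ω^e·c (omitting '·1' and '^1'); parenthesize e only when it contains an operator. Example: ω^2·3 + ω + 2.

6

base 3: 6 = 2·3; at 4: 2·4 = 8; next = 7
base 4: 7 = 4 + 3; at 5: 5 + 3 = 8; next = 7
base 5: 7 = 5 + 2; at 6: 6 + 2 = 8; next = 7
base 6: 7 = 6 + 1; at 7: 7 + 1 = 8; next = 7
base 7: 7 = 7; at 8: 8 = 8; next = 7
base 8: 7 = 7; at 9: 7 = 7; next = 6
base 9: 6 = 6; at 10: 6 = 6; next = 5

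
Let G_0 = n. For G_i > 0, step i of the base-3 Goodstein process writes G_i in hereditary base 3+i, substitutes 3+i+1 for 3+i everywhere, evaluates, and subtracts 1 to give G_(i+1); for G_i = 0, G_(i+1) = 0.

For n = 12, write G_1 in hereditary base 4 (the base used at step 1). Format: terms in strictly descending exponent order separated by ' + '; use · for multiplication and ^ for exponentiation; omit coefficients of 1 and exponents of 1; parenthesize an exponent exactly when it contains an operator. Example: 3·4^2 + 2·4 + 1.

step 0: 12 = 3^2 + 3; sub 4 for 3: 4^2 + 4; = 20; G_1 = 20−1 = 19
step 1: 19 = 4^2 + 3; sub 5 for 4: 5^2 + 3; = 28; G_2 = 28−1 = 27

4^2 + 3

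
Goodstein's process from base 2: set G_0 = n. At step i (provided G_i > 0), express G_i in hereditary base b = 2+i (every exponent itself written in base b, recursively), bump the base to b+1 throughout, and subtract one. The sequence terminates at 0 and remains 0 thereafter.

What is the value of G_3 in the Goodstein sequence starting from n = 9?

i=0: 9 = 2^(2 + 1) + 1 (b=2); 2→3: 3^(3 + 1) + 1 = 82; 82−1 = 81
i=1: 81 = 3^(3 + 1) (b=3); 3→4: 4^(4 + 1) = 1024; 1024−1 = 1023
i=2: 1023 = 3·4^4 + 3·4^3 + 3·4^2 + 3·4 + 3 (b=4); 4→5: 3·5^5 + 3·5^3 + 3·5^2 + 3·5 + 3 = 9843; 9843−1 = 9842

9842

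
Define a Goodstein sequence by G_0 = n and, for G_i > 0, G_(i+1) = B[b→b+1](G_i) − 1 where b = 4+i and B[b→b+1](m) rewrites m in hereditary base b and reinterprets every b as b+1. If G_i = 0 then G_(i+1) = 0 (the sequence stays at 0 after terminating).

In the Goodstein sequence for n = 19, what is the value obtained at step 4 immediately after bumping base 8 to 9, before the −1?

70

G_0=19  [base 4] 4^2 + 3  →[4↦5]→  5^2 + 3 = 28  −1 ⇒ G_1=27
G_1=27  [base 5] 5^2 + 2  →[5↦6]→  6^2 + 2 = 38  −1 ⇒ G_2=37
G_2=37  [base 6] 6^2 + 1  →[6↦7]→  7^2 + 1 = 50  −1 ⇒ G_3=49
G_3=49  [base 7] 7^2  →[7↦8]→  8^2 = 64  −1 ⇒ G_4=63
G_4=63  [base 8] 7·8 + 7  →[8↦9]→  7·9 + 7 = 70  −1 ⇒ G_5=69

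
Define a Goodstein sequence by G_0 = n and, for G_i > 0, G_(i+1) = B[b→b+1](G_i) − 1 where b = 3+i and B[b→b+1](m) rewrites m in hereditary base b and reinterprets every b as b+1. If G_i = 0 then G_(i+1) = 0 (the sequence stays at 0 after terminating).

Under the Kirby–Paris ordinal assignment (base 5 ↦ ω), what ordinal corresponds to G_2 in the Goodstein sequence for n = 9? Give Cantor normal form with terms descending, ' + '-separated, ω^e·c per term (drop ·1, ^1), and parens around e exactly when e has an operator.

ω·3 + 2

step 0: 9 = 3^2; sub 4 for 3: 4^2; = 16; G_1 = 16−1 = 15
step 1: 15 = 3·4 + 3; sub 5 for 4: 3·5 + 3; = 18; G_2 = 18−1 = 17
step 2: 17 = 3·5 + 2; sub 6 for 5: 3·6 + 2; = 20; G_3 = 20−1 = 19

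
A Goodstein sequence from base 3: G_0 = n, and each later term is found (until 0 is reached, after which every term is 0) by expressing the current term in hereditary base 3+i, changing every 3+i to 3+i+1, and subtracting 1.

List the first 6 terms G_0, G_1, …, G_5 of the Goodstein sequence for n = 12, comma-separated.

base 3: 12 = 3^2 + 3; at 4: 4^2 + 4 = 20; next = 19
base 4: 19 = 4^2 + 3; at 5: 5^2 + 3 = 28; next = 27
base 5: 27 = 5^2 + 2; at 6: 6^2 + 2 = 38; next = 37
base 6: 37 = 6^2 + 1; at 7: 7^2 + 1 = 50; next = 49
base 7: 49 = 7^2; at 8: 8^2 = 64; next = 63

12, 19, 27, 37, 49, 63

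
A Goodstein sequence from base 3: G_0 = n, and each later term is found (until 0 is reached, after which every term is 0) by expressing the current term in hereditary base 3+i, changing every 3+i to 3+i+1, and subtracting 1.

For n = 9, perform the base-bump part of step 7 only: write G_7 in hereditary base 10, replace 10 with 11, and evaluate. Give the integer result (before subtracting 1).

[0] 9 ≡ 3^2 (base 3). Lift 4: 16. −1: 15.
[1] 15 ≡ 3·4 + 3 (base 4). Lift 5: 18. −1: 17.
[2] 17 ≡ 3·5 + 2 (base 5). Lift 6: 20. −1: 19.
[3] 19 ≡ 3·6 + 1 (base 6). Lift 7: 22. −1: 21.
[4] 21 ≡ 3·7 (base 7). Lift 8: 24. −1: 23.
[5] 23 ≡ 2·8 + 7 (base 8). Lift 9: 25. −1: 24.
[6] 24 ≡ 2·9 + 6 (base 9). Lift 10: 26. −1: 25.

27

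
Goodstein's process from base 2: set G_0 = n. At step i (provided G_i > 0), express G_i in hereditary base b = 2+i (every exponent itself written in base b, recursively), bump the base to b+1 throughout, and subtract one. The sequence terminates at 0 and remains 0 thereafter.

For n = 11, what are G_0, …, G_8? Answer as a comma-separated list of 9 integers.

G_0 = 11. HB_2(11) = 2^(2 + 1) + 2 + 1. Bump = 85. G_1 = 84.
G_1 = 84. HB_3(84) = 3^(3 + 1) + 3. Bump = 1028. G_2 = 1027.
G_2 = 1027. HB_4(1027) = 4^(4 + 1) + 3. Bump = 15628. G_3 = 15627.
G_3 = 15627. HB_5(15627) = 5^(5 + 1) + 2. Bump = 279938. G_4 = 279937.
G_4 = 279937. HB_6(279937) = 6^(6 + 1) + 1. Bump = 5764802. G_5 = 5764801.
G_5 = 5764801. HB_7(5764801) = 7^(7 + 1). Bump = 134217728. G_6 = 134217727.
G_6 = 134217727. HB_8(134217727) = 7·8^8 + 7·8^7 + 7·8^6 + 7·8^5 + 7·8^4 + 7·8^3 + 7·8^2 + 7·8 + 7. Bump = 2749609303. G_7 = 2749609302.
G_7 = 2749609302. HB_9(2749609302) = 7·9^9 + 7·9^7 + 7·9^6 + 7·9^5 + 7·9^4 + 7·9^3 + 7·9^2 + 7·9 + 6. Bump = 70077777776. G_8 = 70077777775.

11, 84, 1027, 15627, 279937, 5764801, 134217727, 2749609302, 70077777775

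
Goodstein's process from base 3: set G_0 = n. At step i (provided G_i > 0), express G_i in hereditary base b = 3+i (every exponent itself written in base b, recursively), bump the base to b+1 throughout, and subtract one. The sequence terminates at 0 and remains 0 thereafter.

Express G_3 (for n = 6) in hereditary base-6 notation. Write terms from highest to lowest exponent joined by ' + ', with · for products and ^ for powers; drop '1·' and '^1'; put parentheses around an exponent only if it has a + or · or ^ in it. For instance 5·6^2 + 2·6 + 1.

base 3: 6 = 2·3; at 4: 2·4 = 8; next = 7
base 4: 7 = 4 + 3; at 5: 5 + 3 = 8; next = 7
base 5: 7 = 5 + 2; at 6: 6 + 2 = 8; next = 7
base 6: 7 = 6 + 1; at 7: 7 + 1 = 8; next = 7

6 + 1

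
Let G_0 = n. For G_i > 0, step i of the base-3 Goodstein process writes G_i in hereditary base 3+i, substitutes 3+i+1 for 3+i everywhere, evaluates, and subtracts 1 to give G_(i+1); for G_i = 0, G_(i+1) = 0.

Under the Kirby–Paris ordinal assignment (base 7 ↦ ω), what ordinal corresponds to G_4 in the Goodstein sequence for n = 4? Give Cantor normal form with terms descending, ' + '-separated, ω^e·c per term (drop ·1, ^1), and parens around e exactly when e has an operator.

4 —HB3→ 3 + 1 —bump→ 4 + 1 = 5 —(−1)→ 4
4 —HB4→ 4 —bump→ 5 = 5 —(−1)→ 4
4 —HB5→ 4 —bump→ 4 = 4 —(−1)→ 3
3 —HB6→ 3 —bump→ 3 = 3 —(−1)→ 2
2 —HB7→ 2 —bump→ 2 = 2 —(−1)→ 1

2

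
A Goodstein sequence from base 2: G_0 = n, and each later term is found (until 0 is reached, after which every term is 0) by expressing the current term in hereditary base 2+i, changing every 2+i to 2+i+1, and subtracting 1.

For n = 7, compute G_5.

i=0: 7 = 2^2 + 2 + 1 (b=2); 2→3: 3^3 + 3 + 1 = 31; 31−1 = 30
i=1: 30 = 3^3 + 3 (b=3); 3→4: 4^4 + 4 = 260; 260−1 = 259
i=2: 259 = 4^4 + 3 (b=4); 4→5: 5^5 + 3 = 3128; 3128−1 = 3127
i=3: 3127 = 5^5 + 2 (b=5); 5→6: 6^6 + 2 = 46658; 46658−1 = 46657
i=4: 46657 = 6^6 + 1 (b=6); 6→7: 7^7 + 1 = 823544; 823544−1 = 823543
i=5: 823543 = 7^7 (b=7); 7→8: 8^8 = 16777216; 16777216−1 = 16777215

823543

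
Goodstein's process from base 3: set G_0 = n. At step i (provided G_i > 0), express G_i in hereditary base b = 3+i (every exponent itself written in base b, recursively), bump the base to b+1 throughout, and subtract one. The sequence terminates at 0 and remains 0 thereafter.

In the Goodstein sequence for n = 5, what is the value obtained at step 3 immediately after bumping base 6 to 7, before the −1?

step 0: 5 = 3 + 2; sub 4 for 3: 4 + 2; = 6; G_1 = 6−1 = 5
step 1: 5 = 4 + 1; sub 5 for 4: 5 + 1; = 6; G_2 = 6−1 = 5
step 2: 5 = 5; sub 6 for 5: 6; = 6; G_3 = 6−1 = 5
step 3: 5 = 5; sub 7 for 6: 5; = 5; G_4 = 5−1 = 4

5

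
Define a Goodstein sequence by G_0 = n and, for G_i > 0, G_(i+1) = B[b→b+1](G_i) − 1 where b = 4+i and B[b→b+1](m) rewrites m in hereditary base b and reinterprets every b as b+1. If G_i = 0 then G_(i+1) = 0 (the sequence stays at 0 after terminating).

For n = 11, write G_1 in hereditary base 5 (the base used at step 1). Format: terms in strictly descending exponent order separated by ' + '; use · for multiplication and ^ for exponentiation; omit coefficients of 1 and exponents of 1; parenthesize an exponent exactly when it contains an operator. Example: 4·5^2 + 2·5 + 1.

2·5 + 2

(0) 11|_4 = 2·4 + 3 ↦ 2·5 + 3|_5 = 13 ⇒ 12
(1) 12|_5 = 2·5 + 2 ↦ 2·6 + 2|_6 = 14 ⇒ 13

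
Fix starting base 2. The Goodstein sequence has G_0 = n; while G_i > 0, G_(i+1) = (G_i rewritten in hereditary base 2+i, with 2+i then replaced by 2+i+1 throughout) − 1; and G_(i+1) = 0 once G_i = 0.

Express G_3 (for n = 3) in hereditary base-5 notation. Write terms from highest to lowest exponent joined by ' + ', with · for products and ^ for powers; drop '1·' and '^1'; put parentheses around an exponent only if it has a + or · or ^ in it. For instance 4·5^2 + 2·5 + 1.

(0) 3|_2 = 2 + 1 ↦ 3 + 1|_3 = 4 ⇒ 3
(1) 3|_3 = 3 ↦ 4|_4 = 4 ⇒ 3
(2) 3|_4 = 3 ↦ 3|_5 = 3 ⇒ 2

2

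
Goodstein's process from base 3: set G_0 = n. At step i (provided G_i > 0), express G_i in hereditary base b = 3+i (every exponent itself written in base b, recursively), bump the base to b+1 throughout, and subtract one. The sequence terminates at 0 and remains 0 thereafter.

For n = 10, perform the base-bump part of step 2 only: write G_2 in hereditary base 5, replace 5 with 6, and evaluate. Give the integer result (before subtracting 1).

28

base 3: 10 = 3^2 + 1; at 4: 4^2 + 1 = 17; next = 16
base 4: 16 = 4^2; at 5: 5^2 = 25; next = 24
base 5: 24 = 4·5 + 4; at 6: 4·6 + 4 = 28; next = 27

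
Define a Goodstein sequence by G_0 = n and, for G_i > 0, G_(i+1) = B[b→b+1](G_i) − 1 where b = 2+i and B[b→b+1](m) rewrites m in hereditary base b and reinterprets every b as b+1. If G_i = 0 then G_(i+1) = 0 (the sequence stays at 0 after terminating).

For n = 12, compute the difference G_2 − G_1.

i=0: 12 = 2^(2 + 1) + 2^2 (b=2); 2→3: 3^(3 + 1) + 3^3 = 108; 108−1 = 107
i=1: 107 = 3^(3 + 1) + 2·3^2 + 2·3 + 2 (b=3); 3→4: 4^(4 + 1) + 2·4^2 + 2·4 + 2 = 1066; 1066−1 = 1065

958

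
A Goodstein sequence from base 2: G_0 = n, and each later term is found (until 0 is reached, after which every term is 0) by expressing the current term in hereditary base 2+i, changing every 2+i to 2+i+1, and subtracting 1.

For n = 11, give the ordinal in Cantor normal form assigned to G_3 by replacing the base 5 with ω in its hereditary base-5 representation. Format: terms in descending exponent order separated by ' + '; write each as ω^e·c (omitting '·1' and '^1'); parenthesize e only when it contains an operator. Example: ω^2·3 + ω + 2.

G_0 = 11. HB_2(11) = 2^(2 + 1) + 2 + 1. Bump = 85. G_1 = 84.
G_1 = 84. HB_3(84) = 3^(3 + 1) + 3. Bump = 1028. G_2 = 1027.
G_2 = 1027. HB_4(1027) = 4^(4 + 1) + 3. Bump = 15628. G_3 = 15627.
G_3 = 15627. HB_5(15627) = 5^(5 + 1) + 2. Bump = 279938. G_4 = 279937.

ω^(ω + 1) + 2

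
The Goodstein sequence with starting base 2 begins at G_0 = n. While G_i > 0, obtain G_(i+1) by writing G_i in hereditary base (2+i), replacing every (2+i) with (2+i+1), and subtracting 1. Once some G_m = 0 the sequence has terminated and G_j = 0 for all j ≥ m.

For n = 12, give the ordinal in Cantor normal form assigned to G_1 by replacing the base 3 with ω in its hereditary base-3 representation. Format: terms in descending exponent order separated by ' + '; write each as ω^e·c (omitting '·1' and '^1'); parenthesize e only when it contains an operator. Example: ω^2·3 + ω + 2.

[0] 12 ≡ 2^(2 + 1) + 2^2 (base 2). Lift 3: 108. −1: 107.
[1] 107 ≡ 3^(3 + 1) + 2·3^2 + 2·3 + 2 (base 3). Lift 4: 1066. −1: 1065.

ω^(ω + 1) + ω^2·2 + ω·2 + 2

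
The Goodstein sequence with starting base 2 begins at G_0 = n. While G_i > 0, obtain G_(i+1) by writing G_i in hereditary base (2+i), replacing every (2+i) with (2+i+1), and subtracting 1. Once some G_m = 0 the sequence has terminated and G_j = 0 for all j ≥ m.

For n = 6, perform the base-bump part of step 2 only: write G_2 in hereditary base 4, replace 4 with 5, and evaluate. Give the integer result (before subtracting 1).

3126

base 2: 6 = 2^2 + 2; at 3: 3^3 + 3 = 30; next = 29
base 3: 29 = 3^3 + 2; at 4: 4^4 + 2 = 258; next = 257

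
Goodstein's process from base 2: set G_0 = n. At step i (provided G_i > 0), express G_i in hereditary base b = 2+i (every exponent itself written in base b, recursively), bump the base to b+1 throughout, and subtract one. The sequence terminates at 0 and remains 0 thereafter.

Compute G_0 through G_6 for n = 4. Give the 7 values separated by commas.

G_0 = 4. HB_2(4) = 2^2. Bump = 27. G_1 = 26.
G_1 = 26. HB_3(26) = 2·3^2 + 2·3 + 2. Bump = 42. G_2 = 41.
G_2 = 41. HB_4(41) = 2·4^2 + 2·4 + 1. Bump = 61. G_3 = 60.
G_3 = 60. HB_5(60) = 2·5^2 + 2·5. Bump = 84. G_4 = 83.
G_4 = 83. HB_6(83) = 2·6^2 + 6 + 5. Bump = 110. G_5 = 109.
G_5 = 109. HB_7(109) = 2·7^2 + 7 + 4. Bump = 140. G_6 = 139.

4, 26, 41, 60, 83, 109, 139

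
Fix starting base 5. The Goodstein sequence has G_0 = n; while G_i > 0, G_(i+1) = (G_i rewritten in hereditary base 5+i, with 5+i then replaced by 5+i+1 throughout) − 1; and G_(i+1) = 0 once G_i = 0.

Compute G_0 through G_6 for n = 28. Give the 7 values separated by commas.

G_0=28  [base 5] 5^2 + 3  →[5↦6]→  6^2 + 3 = 39  −1 ⇒ G_1=38
G_1=38  [base 6] 6^2 + 2  →[6↦7]→  7^2 + 2 = 51  −1 ⇒ G_2=50
G_2=50  [base 7] 7^2 + 1  →[7↦8]→  8^2 + 1 = 65  −1 ⇒ G_3=64
G_3=64  [base 8] 8^2  →[8↦9]→  9^2 = 81  −1 ⇒ G_4=80
G_4=80  [base 9] 8·9 + 8  →[9↦10]→  8·10 + 8 = 88  −1 ⇒ G_5=87
G_5=87  [base 10] 8·10 + 7  →[10↦11]→  8·11 + 7 = 95  −1 ⇒ G_6=94

28, 38, 50, 64, 80, 87, 94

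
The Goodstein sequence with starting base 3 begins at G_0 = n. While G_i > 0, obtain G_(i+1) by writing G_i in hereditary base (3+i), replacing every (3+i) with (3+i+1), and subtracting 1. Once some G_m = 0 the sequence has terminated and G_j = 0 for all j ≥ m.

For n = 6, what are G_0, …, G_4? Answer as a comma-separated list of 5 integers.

(0) 6|_3 = 2·3 ↦ 2·4|_4 = 8 ⇒ 7
(1) 7|_4 = 4 + 3 ↦ 5 + 3|_5 = 8 ⇒ 7
(2) 7|_5 = 5 + 2 ↦ 6 + 2|_6 = 8 ⇒ 7
(3) 7|_6 = 6 + 1 ↦ 7 + 1|_7 = 8 ⇒ 7

6, 7, 7, 7, 7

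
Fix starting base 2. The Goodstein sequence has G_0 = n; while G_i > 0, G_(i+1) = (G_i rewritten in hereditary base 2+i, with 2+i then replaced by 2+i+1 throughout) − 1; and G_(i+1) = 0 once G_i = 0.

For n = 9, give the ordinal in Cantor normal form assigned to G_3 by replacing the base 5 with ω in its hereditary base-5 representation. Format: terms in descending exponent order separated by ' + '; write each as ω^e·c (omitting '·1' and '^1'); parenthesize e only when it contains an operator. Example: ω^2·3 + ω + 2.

ω^ω·3 + ω^3·3 + ω^2·3 + ω·3 + 2

[0] 9 ≡ 2^(2 + 1) + 1 (base 2). Lift 3: 82. −1: 81.
[1] 81 ≡ 3^(3 + 1) (base 3). Lift 4: 1024. −1: 1023.
[2] 1023 ≡ 3·4^4 + 3·4^3 + 3·4^2 + 3·4 + 3 (base 4). Lift 5: 9843. −1: 9842.
[3] 9842 ≡ 3·5^5 + 3·5^3 + 3·5^2 + 3·5 + 2 (base 5). Lift 6: 140744. −1: 140743.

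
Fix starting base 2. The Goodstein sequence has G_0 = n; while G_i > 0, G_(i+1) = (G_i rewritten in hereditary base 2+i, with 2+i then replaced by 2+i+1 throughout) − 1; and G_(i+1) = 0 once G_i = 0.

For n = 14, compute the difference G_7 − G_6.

3352711577

[0] 14 ≡ 2^(2 + 1) + 2^2 + 2 (base 2). Lift 3: 111. −1: 110.
[1] 110 ≡ 3^(3 + 1) + 3^3 + 2 (base 3). Lift 4: 1282. −1: 1281.
[2] 1281 ≡ 4^(4 + 1) + 4^4 + 1 (base 4). Lift 5: 18751. −1: 18750.
[3] 18750 ≡ 5^(5 + 1) + 5^5 (base 5). Lift 6: 326592. −1: 326591.
[4] 326591 ≡ 6^(6 + 1) + 5·6^5 + 5·6^4 + 5·6^3 + 5·6^2 + 5·6 + 5 (base 6). Lift 7: 5862841. −1: 5862840.
[5] 5862840 ≡ 7^(7 + 1) + 5·7^5 + 5·7^4 + 5·7^3 + 5·7^2 + 5·7 + 4 (base 7). Lift 8: 134404972. −1: 134404971.
[6] 134404971 ≡ 8^(8 + 1) + 5·8^5 + 5·8^4 + 5·8^3 + 5·8^2 + 5·8 + 3 (base 8). Lift 9: 3487116549. −1: 3487116548.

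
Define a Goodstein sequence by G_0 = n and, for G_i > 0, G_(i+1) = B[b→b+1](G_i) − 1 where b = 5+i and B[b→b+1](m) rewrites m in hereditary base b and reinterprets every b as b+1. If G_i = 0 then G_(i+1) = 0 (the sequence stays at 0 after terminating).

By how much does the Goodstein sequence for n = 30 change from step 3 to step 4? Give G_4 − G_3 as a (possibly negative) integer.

16

[0] 30 ≡ 5^2 + 5 (base 5). Lift 6: 42. −1: 41.
[1] 41 ≡ 6^2 + 5 (base 6). Lift 7: 54. −1: 53.
[2] 53 ≡ 7^2 + 4 (base 7). Lift 8: 68. −1: 67.
[3] 67 ≡ 8^2 + 3 (base 8). Lift 9: 84. −1: 83.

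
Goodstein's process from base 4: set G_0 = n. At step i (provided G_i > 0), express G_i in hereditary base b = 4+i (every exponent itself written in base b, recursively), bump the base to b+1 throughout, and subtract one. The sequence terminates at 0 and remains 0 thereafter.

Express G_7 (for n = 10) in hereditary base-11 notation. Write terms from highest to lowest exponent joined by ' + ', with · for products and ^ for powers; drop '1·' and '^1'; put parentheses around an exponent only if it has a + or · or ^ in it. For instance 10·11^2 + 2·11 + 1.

11 + 2

10 —HB4→ 2·4 + 2 —bump→ 2·5 + 2 = 12 —(−1)→ 11
11 —HB5→ 2·5 + 1 —bump→ 2·6 + 1 = 13 —(−1)→ 12
12 —HB6→ 2·6 —bump→ 2·7 = 14 —(−1)→ 13
13 —HB7→ 7 + 6 —bump→ 8 + 6 = 14 —(−1)→ 13
13 —HB8→ 8 + 5 —bump→ 9 + 5 = 14 —(−1)→ 13
13 —HB9→ 9 + 4 —bump→ 10 + 4 = 14 —(−1)→ 13
13 —HB10→ 10 + 3 —bump→ 11 + 3 = 14 —(−1)→ 13
13 —HB11→ 11 + 2 —bump→ 12 + 2 = 14 —(−1)→ 13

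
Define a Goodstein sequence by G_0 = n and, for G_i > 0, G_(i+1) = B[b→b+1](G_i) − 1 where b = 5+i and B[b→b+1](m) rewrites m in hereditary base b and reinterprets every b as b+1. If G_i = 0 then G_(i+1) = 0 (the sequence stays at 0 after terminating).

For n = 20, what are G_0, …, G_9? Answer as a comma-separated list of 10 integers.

G_0 = 20. HB_5(20) = 4·5. Bump = 24. G_1 = 23.
G_1 = 23. HB_6(23) = 3·6 + 5. Bump = 26. G_2 = 25.
G_2 = 25. HB_7(25) = 3·7 + 4. Bump = 28. G_3 = 27.
G_3 = 27. HB_8(27) = 3·8 + 3. Bump = 30. G_4 = 29.
G_4 = 29. HB_9(29) = 3·9 + 2. Bump = 32. G_5 = 31.
G_5 = 31. HB_10(31) = 3·10 + 1. Bump = 34. G_6 = 33.
G_6 = 33. HB_11(33) = 3·11. Bump = 36. G_7 = 35.
G_7 = 35. HB_12(35) = 2·12 + 11. Bump = 37. G_8 = 36.
G_8 = 36. HB_13(36) = 2·13 + 10. Bump = 38. G_9 = 37.

20, 23, 25, 27, 29, 31, 33, 35, 36, 37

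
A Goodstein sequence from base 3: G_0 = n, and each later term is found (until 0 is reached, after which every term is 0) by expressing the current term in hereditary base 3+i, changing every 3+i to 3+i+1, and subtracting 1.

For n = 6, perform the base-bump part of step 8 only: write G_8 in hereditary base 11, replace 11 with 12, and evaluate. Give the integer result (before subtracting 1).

i=0: 6 = 2·3 (b=3); 3→4: 2·4 = 8; 8−1 = 7
i=1: 7 = 4 + 3 (b=4); 4→5: 5 + 3 = 8; 8−1 = 7
i=2: 7 = 5 + 2 (b=5); 5→6: 6 + 2 = 8; 8−1 = 7
i=3: 7 = 6 + 1 (b=6); 6→7: 7 + 1 = 8; 8−1 = 7
i=4: 7 = 7 (b=7); 7→8: 8 = 8; 8−1 = 7
i=5: 7 = 7 (b=8); 8→9: 7 = 7; 7−1 = 6
i=6: 6 = 6 (b=9); 9→10: 6 = 6; 6−1 = 5
i=7: 5 = 5 (b=10); 10→11: 5 = 5; 5−1 = 4

4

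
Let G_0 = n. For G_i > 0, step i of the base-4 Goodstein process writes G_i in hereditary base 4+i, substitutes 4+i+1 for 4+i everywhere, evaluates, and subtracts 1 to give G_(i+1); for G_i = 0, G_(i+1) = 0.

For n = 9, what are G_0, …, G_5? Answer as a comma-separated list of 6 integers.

9, 10, 11, 11, 11, 11

9 —HB4→ 2·4 + 1 —bump→ 2·5 + 1 = 11 —(−1)→ 10
10 —HB5→ 2·5 —bump→ 2·6 = 12 —(−1)→ 11
11 —HB6→ 6 + 5 —bump→ 7 + 5 = 12 —(−1)→ 11
11 —HB7→ 7 + 4 —bump→ 8 + 4 = 12 —(−1)→ 11
11 —HB8→ 8 + 3 —bump→ 9 + 3 = 12 —(−1)→ 11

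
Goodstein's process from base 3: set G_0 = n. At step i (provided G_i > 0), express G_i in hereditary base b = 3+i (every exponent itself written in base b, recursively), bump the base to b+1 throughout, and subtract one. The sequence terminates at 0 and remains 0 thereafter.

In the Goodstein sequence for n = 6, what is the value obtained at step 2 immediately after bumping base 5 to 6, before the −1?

G_0=6  [base 3] 2·3  →[3↦4]→  2·4 = 8  −1 ⇒ G_1=7
G_1=7  [base 4] 4 + 3  →[4↦5]→  5 + 3 = 8  −1 ⇒ G_2=7
G_2=7  [base 5] 5 + 2  →[5↦6]→  6 + 2 = 8  −1 ⇒ G_3=7

8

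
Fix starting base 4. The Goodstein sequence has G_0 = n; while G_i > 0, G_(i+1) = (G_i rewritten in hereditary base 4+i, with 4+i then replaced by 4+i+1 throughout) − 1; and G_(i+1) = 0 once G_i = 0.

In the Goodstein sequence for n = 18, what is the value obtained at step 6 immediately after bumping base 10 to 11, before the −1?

69

G_0=18  [base 4] 4^2 + 2  →[4↦5]→  5^2 + 2 = 27  −1 ⇒ G_1=26
G_1=26  [base 5] 5^2 + 1  →[5↦6]→  6^2 + 1 = 37  −1 ⇒ G_2=36
G_2=36  [base 6] 6^2  →[6↦7]→  7^2 = 49  −1 ⇒ G_3=48
G_3=48  [base 7] 6·7 + 6  →[7↦8]→  6·8 + 6 = 54  −1 ⇒ G_4=53
G_4=53  [base 8] 6·8 + 5  →[8↦9]→  6·9 + 5 = 59  −1 ⇒ G_5=58
G_5=58  [base 9] 6·9 + 4  →[9↦10]→  6·10 + 4 = 64  −1 ⇒ G_6=63
G_6=63  [base 10] 6·10 + 3  →[10↦11]→  6·11 + 3 = 69  −1 ⇒ G_7=68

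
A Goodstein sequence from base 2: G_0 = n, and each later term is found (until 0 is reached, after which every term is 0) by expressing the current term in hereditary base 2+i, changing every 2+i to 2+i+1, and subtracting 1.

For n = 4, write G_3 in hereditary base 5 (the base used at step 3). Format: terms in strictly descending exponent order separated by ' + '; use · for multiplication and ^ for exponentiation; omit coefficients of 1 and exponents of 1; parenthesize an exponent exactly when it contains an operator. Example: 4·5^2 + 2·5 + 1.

[0] 4 ≡ 2^2 (base 2). Lift 3: 27. −1: 26.
[1] 26 ≡ 2·3^2 + 2·3 + 2 (base 3). Lift 4: 42. −1: 41.
[2] 41 ≡ 2·4^2 + 2·4 + 1 (base 4). Lift 5: 61. −1: 60.
[3] 60 ≡ 2·5^2 + 2·5 (base 5). Lift 6: 84. −1: 83.

2·5^2 + 2·5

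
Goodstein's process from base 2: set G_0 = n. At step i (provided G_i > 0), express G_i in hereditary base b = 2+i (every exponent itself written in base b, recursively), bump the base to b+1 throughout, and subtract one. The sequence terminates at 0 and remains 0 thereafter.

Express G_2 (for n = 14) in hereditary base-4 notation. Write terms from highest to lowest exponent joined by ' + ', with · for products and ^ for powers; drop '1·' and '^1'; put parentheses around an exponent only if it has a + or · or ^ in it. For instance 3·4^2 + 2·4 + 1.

step 0: 14 = 2^(2 + 1) + 2^2 + 2; sub 3 for 2: 3^(3 + 1) + 3^3 + 3; = 111; G_1 = 111−1 = 110
step 1: 110 = 3^(3 + 1) + 3^3 + 2; sub 4 for 3: 4^(4 + 1) + 4^4 + 2; = 1282; G_2 = 1282−1 = 1281

4^(4 + 1) + 4^4 + 1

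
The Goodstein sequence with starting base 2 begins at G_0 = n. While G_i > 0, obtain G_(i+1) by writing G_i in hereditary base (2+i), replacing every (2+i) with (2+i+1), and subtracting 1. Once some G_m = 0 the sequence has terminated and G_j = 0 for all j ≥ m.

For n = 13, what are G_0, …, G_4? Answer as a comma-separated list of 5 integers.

13, 108, 1279, 16092, 280711

step 0: 13 = 2^(2 + 1) + 2^2 + 1; sub 3 for 2: 3^(3 + 1) + 3^3 + 1; = 109; G_1 = 109−1 = 108
step 1: 108 = 3^(3 + 1) + 3^3; sub 4 for 3: 4^(4 + 1) + 4^4; = 1280; G_2 = 1280−1 = 1279
step 2: 1279 = 4^(4 + 1) + 3·4^3 + 3·4^2 + 3·4 + 3; sub 5 for 4: 5^(5 + 1) + 3·5^3 + 3·5^2 + 3·5 + 3; = 16093; G_3 = 16093−1 = 16092
step 3: 16092 = 5^(5 + 1) + 3·5^3 + 3·5^2 + 3·5 + 2; sub 6 for 5: 6^(6 + 1) + 3·6^3 + 3·6^2 + 3·6 + 2; = 280712; G_4 = 280712−1 = 280711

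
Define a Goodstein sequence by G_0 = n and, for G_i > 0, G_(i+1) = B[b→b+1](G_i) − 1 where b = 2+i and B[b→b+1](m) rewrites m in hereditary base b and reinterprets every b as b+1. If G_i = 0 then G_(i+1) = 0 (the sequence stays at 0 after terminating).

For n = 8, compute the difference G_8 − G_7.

base 2: 8 = 2^(2 + 1); at 3: 3^(3 + 1) = 81; next = 80
base 3: 80 = 2·3^3 + 2·3^2 + 2·3 + 2; at 4: 2·4^4 + 2·4^2 + 2·4 + 2 = 554; next = 553
base 4: 553 = 2·4^4 + 2·4^2 + 2·4 + 1; at 5: 2·5^5 + 2·5^2 + 2·5 + 1 = 6311; next = 6310
base 5: 6310 = 2·5^5 + 2·5^2 + 2·5; at 6: 2·6^6 + 2·6^2 + 2·6 = 93396; next = 93395
base 6: 93395 = 2·6^6 + 2·6^2 + 6 + 5; at 7: 2·7^7 + 2·7^2 + 7 + 5 = 1647196; next = 1647195
base 7: 1647195 = 2·7^7 + 2·7^2 + 7 + 4; at 8: 2·8^8 + 2·8^2 + 8 + 4 = 33554572; next = 33554571
base 8: 33554571 = 2·8^8 + 2·8^2 + 8 + 3; at 9: 2·9^9 + 2·9^2 + 9 + 3 = 774841152; next = 774841151
base 9: 774841151 = 2·9^9 + 2·9^2 + 9 + 2; at 10: 2·10^10 + 2·10^2 + 10 + 2 = 20000000212; next = 20000000211

19225159060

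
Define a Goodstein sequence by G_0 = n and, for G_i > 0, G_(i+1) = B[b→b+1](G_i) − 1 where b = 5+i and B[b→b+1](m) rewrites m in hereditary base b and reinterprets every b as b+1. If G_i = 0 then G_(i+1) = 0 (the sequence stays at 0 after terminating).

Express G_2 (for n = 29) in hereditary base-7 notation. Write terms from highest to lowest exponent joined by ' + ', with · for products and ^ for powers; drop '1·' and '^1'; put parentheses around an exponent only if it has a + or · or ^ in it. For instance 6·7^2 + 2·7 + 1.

i=0: 29 = 5^2 + 4 (b=5); 5→6: 6^2 + 4 = 40; 40−1 = 39
i=1: 39 = 6^2 + 3 (b=6); 6→7: 7^2 + 3 = 52; 52−1 = 51
i=2: 51 = 7^2 + 2 (b=7); 7→8: 8^2 + 2 = 66; 66−1 = 65

7^2 + 2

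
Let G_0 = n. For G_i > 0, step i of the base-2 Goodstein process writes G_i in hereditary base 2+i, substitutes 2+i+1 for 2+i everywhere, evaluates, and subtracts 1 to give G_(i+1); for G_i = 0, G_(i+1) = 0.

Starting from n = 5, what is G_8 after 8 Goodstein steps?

G_0 = 5. HB_2(5) = 2^2 + 1. Bump = 28. G_1 = 27.
G_1 = 27. HB_3(27) = 3^3. Bump = 256. G_2 = 255.
G_2 = 255. HB_4(255) = 3·4^3 + 3·4^2 + 3·4 + 3. Bump = 468. G_3 = 467.
G_3 = 467. HB_5(467) = 3·5^3 + 3·5^2 + 3·5 + 2. Bump = 776. G_4 = 775.
G_4 = 775. HB_6(775) = 3·6^3 + 3·6^2 + 3·6 + 1. Bump = 1198. G_5 = 1197.
G_5 = 1197. HB_7(1197) = 3·7^3 + 3·7^2 + 3·7. Bump = 1752. G_6 = 1751.
G_6 = 1751. HB_8(1751) = 3·8^3 + 3·8^2 + 2·8 + 7. Bump = 2455. G_7 = 2454.
G_7 = 2454. HB_9(2454) = 3·9^3 + 3·9^2 + 2·9 + 6. Bump = 3326. G_8 = 3325.
G_8 = 3325. HB_10(3325) = 3·10^3 + 3·10^2 + 2·10 + 5. Bump = 4383. G_9 = 4382.

3325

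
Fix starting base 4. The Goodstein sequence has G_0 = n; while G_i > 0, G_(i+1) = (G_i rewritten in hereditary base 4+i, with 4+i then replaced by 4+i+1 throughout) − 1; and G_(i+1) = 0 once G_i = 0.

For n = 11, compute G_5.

11 —HB4→ 2·4 + 3 —bump→ 2·5 + 3 = 13 —(−1)→ 12
12 —HB5→ 2·5 + 2 —bump→ 2·6 + 2 = 14 —(−1)→ 13
13 —HB6→ 2·6 + 1 —bump→ 2·7 + 1 = 15 —(−1)→ 14
14 —HB7→ 2·7 —bump→ 2·8 = 16 —(−1)→ 15
15 —HB8→ 8 + 7 —bump→ 9 + 7 = 16 —(−1)→ 15

15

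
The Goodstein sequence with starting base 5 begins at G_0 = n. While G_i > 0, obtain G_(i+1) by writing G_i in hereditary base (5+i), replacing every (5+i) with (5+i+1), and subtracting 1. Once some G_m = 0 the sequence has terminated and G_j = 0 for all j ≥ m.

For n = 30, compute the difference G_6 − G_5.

20

step 0: 30 = 5^2 + 5; sub 6 for 5: 6^2 + 6; = 42; G_1 = 42−1 = 41
step 1: 41 = 6^2 + 5; sub 7 for 6: 7^2 + 5; = 54; G_2 = 54−1 = 53
step 2: 53 = 7^2 + 4; sub 8 for 7: 8^2 + 4; = 68; G_3 = 68−1 = 67
step 3: 67 = 8^2 + 3; sub 9 for 8: 9^2 + 3; = 84; G_4 = 84−1 = 83
step 4: 83 = 9^2 + 2; sub 10 for 9: 10^2 + 2; = 102; G_5 = 102−1 = 101
step 5: 101 = 10^2 + 1; sub 11 for 10: 11^2 + 1; = 122; G_6 = 122−1 = 121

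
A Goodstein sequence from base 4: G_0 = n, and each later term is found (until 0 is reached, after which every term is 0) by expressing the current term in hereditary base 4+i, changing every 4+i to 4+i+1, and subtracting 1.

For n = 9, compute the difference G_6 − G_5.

i=0: 9 = 2·4 + 1 (b=4); 4→5: 2·5 + 1 = 11; 11−1 = 10
i=1: 10 = 2·5 (b=5); 5→6: 2·6 = 12; 12−1 = 11
i=2: 11 = 6 + 5 (b=6); 6→7: 7 + 5 = 12; 12−1 = 11
i=3: 11 = 7 + 4 (b=7); 7→8: 8 + 4 = 12; 12−1 = 11
i=4: 11 = 8 + 3 (b=8); 8→9: 9 + 3 = 12; 12−1 = 11
i=5: 11 = 9 + 2 (b=9); 9→10: 10 + 2 = 12; 12−1 = 11

0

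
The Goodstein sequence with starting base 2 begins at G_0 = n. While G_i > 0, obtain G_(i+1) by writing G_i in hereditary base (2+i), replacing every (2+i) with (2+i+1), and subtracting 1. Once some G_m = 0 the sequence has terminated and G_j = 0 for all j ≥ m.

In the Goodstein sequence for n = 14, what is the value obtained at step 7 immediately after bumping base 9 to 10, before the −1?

100000555552

step 0: 14 = 2^(2 + 1) + 2^2 + 2; sub 3 for 2: 3^(3 + 1) + 3^3 + 3; = 111; G_1 = 111−1 = 110
step 1: 110 = 3^(3 + 1) + 3^3 + 2; sub 4 for 3: 4^(4 + 1) + 4^4 + 2; = 1282; G_2 = 1282−1 = 1281
step 2: 1281 = 4^(4 + 1) + 4^4 + 1; sub 5 for 4: 5^(5 + 1) + 5^5 + 1; = 18751; G_3 = 18751−1 = 18750
step 3: 18750 = 5^(5 + 1) + 5^5; sub 6 for 5: 6^(6 + 1) + 6^6; = 326592; G_4 = 326592−1 = 326591
step 4: 326591 = 6^(6 + 1) + 5·6^5 + 5·6^4 + 5·6^3 + 5·6^2 + 5·6 + 5; sub 7 for 6: 7^(7 + 1) + 5·7^5 + 5·7^4 + 5·7^3 + 5·7^2 + 5·7 + 5; = 5862841; G_5 = 5862841−1 = 5862840
step 5: 5862840 = 7^(7 + 1) + 5·7^5 + 5·7^4 + 5·7^3 + 5·7^2 + 5·7 + 4; sub 8 for 7: 8^(8 + 1) + 5·8^5 + 5·8^4 + 5·8^3 + 5·8^2 + 5·8 + 4; = 134404972; G_6 = 134404972−1 = 134404971
step 6: 134404971 = 8^(8 + 1) + 5·8^5 + 5·8^4 + 5·8^3 + 5·8^2 + 5·8 + 3; sub 9 for 8: 9^(9 + 1) + 5·9^5 + 5·9^4 + 5·9^3 + 5·9^2 + 5·9 + 3; = 3487116549; G_7 = 3487116549−1 = 3487116548
step 7: 3487116548 = 9^(9 + 1) + 5·9^5 + 5·9^4 + 5·9^3 + 5·9^2 + 5·9 + 2; sub 10 for 9: 10^(10 + 1) + 5·10^5 + 5·10^4 + 5·10^3 + 5·10^2 + 5·10 + 2; = 100000555552; G_8 = 100000555552−1 = 100000555551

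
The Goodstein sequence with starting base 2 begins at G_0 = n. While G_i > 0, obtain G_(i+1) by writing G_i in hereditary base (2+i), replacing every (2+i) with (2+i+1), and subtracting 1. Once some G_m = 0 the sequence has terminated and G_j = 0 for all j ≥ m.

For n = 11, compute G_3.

15627

G_0 = 11. HB_2(11) = 2^(2 + 1) + 2 + 1. Bump = 85. G_1 = 84.
G_1 = 84. HB_3(84) = 3^(3 + 1) + 3. Bump = 1028. G_2 = 1027.
G_2 = 1027. HB_4(1027) = 4^(4 + 1) + 3. Bump = 15628. G_3 = 15627.
G_3 = 15627. HB_5(15627) = 5^(5 + 1) + 2. Bump = 279938. G_4 = 279937.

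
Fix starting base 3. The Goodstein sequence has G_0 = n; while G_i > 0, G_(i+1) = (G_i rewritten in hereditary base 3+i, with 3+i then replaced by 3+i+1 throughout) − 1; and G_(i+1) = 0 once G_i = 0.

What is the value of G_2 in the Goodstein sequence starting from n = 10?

step 0: 10 = 3^2 + 1; sub 4 for 3: 4^2 + 1; = 17; G_1 = 17−1 = 16
step 1: 16 = 4^2; sub 5 for 4: 5^2; = 25; G_2 = 25−1 = 24

24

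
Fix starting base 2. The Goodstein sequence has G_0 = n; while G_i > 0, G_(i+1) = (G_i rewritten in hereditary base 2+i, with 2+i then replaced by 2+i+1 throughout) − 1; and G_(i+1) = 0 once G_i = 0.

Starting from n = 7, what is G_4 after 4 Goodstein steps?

base 2: 7 = 2^2 + 2 + 1; at 3: 3^3 + 3 + 1 = 31; next = 30
base 3: 30 = 3^3 + 3; at 4: 4^4 + 4 = 260; next = 259
base 4: 259 = 4^4 + 3; at 5: 5^5 + 3 = 3128; next = 3127
base 5: 3127 = 5^5 + 2; at 6: 6^6 + 2 = 46658; next = 46657
base 6: 46657 = 6^6 + 1; at 7: 7^7 + 1 = 823544; next = 823543

46657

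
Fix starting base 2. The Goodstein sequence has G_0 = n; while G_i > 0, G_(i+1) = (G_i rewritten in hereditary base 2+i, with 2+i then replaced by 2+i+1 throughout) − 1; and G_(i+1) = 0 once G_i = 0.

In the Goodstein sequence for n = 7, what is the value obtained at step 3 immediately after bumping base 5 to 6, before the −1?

46658

7 —HB2→ 2^2 + 2 + 1 —bump→ 3^3 + 3 + 1 = 31 —(−1)→ 30
30 —HB3→ 3^3 + 3 —bump→ 4^4 + 4 = 260 —(−1)→ 259
259 —HB4→ 4^4 + 3 —bump→ 5^5 + 3 = 3128 —(−1)→ 3127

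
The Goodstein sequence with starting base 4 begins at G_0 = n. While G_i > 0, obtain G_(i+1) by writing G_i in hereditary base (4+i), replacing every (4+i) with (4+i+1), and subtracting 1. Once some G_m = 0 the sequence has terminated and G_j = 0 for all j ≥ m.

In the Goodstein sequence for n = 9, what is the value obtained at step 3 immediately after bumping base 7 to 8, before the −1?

12

i=0: 9 = 2·4 + 1 (b=4); 4→5: 2·5 + 1 = 11; 11−1 = 10
i=1: 10 = 2·5 (b=5); 5→6: 2·6 = 12; 12−1 = 11
i=2: 11 = 6 + 5 (b=6); 6→7: 7 + 5 = 12; 12−1 = 11
i=3: 11 = 7 + 4 (b=7); 7→8: 8 + 4 = 12; 12−1 = 11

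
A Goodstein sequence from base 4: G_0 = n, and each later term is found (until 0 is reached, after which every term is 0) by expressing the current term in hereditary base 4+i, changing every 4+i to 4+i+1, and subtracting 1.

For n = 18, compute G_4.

53

G_0 = 18. HB_4(18) = 4^2 + 2. Bump = 27. G_1 = 26.
G_1 = 26. HB_5(26) = 5^2 + 1. Bump = 37. G_2 = 36.
G_2 = 36. HB_6(36) = 6^2. Bump = 49. G_3 = 48.
G_3 = 48. HB_7(48) = 6·7 + 6. Bump = 54. G_4 = 53.
G_4 = 53. HB_8(53) = 6·8 + 5. Bump = 59. G_5 = 58.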